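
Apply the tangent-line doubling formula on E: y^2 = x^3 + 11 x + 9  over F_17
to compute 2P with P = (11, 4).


Doubling: s = (3 x1^2 + a) / (2 y1)
s = (3*11^2 + 11) / (2*4) mod 17 = 0
x3 = s^2 - 2 x1 mod 17 = 0^2 - 2*11 = 12
y3 = s (x1 - x3) - y1 mod 17 = 0 * (11 - 12) - 4 = 13

2P = (12, 13)


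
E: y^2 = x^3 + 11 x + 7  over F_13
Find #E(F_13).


For each x in F_13, count y with y^2 = x^3 + 11 x + 7 mod 13:
  x = 6: RHS = 3, y in [4, 9]  -> 2 point(s)
  x = 8: RHS = 9, y in [3, 10]  -> 2 point(s)
  x = 9: RHS = 3, y in [4, 9]  -> 2 point(s)
  x = 10: RHS = 12, y in [5, 8]  -> 2 point(s)
  x = 11: RHS = 3, y in [4, 9]  -> 2 point(s)
Affine points: 10. Add the point at infinity: total = 11.

#E(F_13) = 11


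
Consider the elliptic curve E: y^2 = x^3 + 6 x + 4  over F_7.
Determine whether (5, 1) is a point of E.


Check whether y^2 = x^3 + 6 x + 4 (mod 7) for (x, y) = (5, 1).
LHS: y^2 = 1^2 mod 7 = 1
RHS: x^3 + 6 x + 4 = 5^3 + 6*5 + 4 mod 7 = 5
LHS != RHS

No, not on the curve


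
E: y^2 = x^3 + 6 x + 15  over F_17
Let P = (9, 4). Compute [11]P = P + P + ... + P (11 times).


k = 11 = 1011_2 (binary, LSB first: 1101)
Double-and-add from P = (9, 4):
  bit 0 = 1: acc = O + (9, 4) = (9, 4)
  bit 1 = 1: acc = (9, 4) + (7, 3) = (14, 2)
  bit 2 = 0: acc unchanged = (14, 2)
  bit 3 = 1: acc = (14, 2) + (3, 3) = (9, 13)

11P = (9, 13)


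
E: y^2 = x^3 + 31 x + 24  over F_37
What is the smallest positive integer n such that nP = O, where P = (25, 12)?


Compute successive multiples of P until we hit O:
  1P = (25, 12)
  2P = (13, 16)
  3P = (32, 15)
  4P = (27, 3)
  5P = (33, 24)
  6P = (9, 12)
  7P = (3, 25)
  8P = (16, 18)
  ... (continuing to 31P)
  31P = O

ord(P) = 31


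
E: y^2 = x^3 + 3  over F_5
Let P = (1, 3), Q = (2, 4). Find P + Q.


P != Q, so use the chord formula.
s = (y2 - y1) / (x2 - x1) = (1) / (1) mod 5 = 1
x3 = s^2 - x1 - x2 mod 5 = 1^2 - 1 - 2 = 3
y3 = s (x1 - x3) - y1 mod 5 = 1 * (1 - 3) - 3 = 0

P + Q = (3, 0)


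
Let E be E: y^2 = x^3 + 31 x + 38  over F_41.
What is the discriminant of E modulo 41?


4 a^3 + 27 b^2 = 4*31^3 + 27*38^2 = 119164 + 38988 = 158152
Delta = -16 * (158152) = -2530432
Delta mod 41 = 6

Delta = 6 (mod 41)


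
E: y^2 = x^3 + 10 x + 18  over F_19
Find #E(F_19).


For each x in F_19, count y with y^2 = x^3 + 10 x + 18 mod 19:
  x = 6: RHS = 9, y in [3, 16]  -> 2 point(s)
  x = 9: RHS = 1, y in [1, 18]  -> 2 point(s)
  x = 10: RHS = 16, y in [4, 15]  -> 2 point(s)
  x = 12: RHS = 4, y in [2, 17]  -> 2 point(s)
  x = 15: RHS = 9, y in [3, 16]  -> 2 point(s)
  x = 17: RHS = 9, y in [3, 16]  -> 2 point(s)
  x = 18: RHS = 7, y in [8, 11]  -> 2 point(s)
Affine points: 14. Add the point at infinity: total = 15.

#E(F_19) = 15


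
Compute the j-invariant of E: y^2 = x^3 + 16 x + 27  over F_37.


Delta = -16(4 a^3 + 27 b^2) mod 37 = 17
-1728 * (4 a)^3 = -1728 * (4*16)^3 mod 37 = 26
j = 26 * 17^(-1) mod 37 = 32

j = 32 (mod 37)


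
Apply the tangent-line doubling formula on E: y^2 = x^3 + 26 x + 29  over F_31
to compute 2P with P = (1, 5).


Doubling: s = (3 x1^2 + a) / (2 y1)
s = (3*1^2 + 26) / (2*5) mod 31 = 6
x3 = s^2 - 2 x1 mod 31 = 6^2 - 2*1 = 3
y3 = s (x1 - x3) - y1 mod 31 = 6 * (1 - 3) - 5 = 14

2P = (3, 14)


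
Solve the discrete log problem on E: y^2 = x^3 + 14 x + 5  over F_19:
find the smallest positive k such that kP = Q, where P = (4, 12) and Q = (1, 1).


Enumerate multiples of P until we hit Q = (1, 1):
  1P = (4, 12)
  2P = (12, 18)
  3P = (0, 10)
  4P = (1, 18)
  5P = (18, 16)
  6P = (6, 1)
  7P = (6, 18)
  8P = (18, 3)
  9P = (1, 1)
Match found at i = 9.

k = 9


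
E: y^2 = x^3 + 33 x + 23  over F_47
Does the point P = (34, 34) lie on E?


Check whether y^2 = x^3 + 33 x + 23 (mod 47) for (x, y) = (34, 34).
LHS: y^2 = 34^2 mod 47 = 28
RHS: x^3 + 33 x + 23 = 34^3 + 33*34 + 23 mod 47 = 29
LHS != RHS

No, not on the curve


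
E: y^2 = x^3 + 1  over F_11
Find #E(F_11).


For each x in F_11, count y with y^2 = x^3 + 0 x + 1 mod 11:
  x = 0: RHS = 1, y in [1, 10]  -> 2 point(s)
  x = 2: RHS = 9, y in [3, 8]  -> 2 point(s)
  x = 5: RHS = 5, y in [4, 7]  -> 2 point(s)
  x = 7: RHS = 3, y in [5, 6]  -> 2 point(s)
  x = 9: RHS = 4, y in [2, 9]  -> 2 point(s)
  x = 10: RHS = 0, y in [0]  -> 1 point(s)
Affine points: 11. Add the point at infinity: total = 12.

#E(F_11) = 12


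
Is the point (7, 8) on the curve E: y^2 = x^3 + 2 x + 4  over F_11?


Check whether y^2 = x^3 + 2 x + 4 (mod 11) for (x, y) = (7, 8).
LHS: y^2 = 8^2 mod 11 = 9
RHS: x^3 + 2 x + 4 = 7^3 + 2*7 + 4 mod 11 = 9
LHS = RHS

Yes, on the curve


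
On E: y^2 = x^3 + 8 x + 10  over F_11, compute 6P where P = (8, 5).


k = 6 = 110_2 (binary, LSB first: 011)
Double-and-add from P = (8, 5):
  bit 0 = 0: acc unchanged = O
  bit 1 = 1: acc = O + (10, 10) = (10, 10)
  bit 2 = 1: acc = (10, 10) + (2, 1) = (8, 6)

6P = (8, 6)


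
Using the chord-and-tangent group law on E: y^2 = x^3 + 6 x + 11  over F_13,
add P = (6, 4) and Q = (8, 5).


P != Q, so use the chord formula.
s = (y2 - y1) / (x2 - x1) = (1) / (2) mod 13 = 7
x3 = s^2 - x1 - x2 mod 13 = 7^2 - 6 - 8 = 9
y3 = s (x1 - x3) - y1 mod 13 = 7 * (6 - 9) - 4 = 1

P + Q = (9, 1)


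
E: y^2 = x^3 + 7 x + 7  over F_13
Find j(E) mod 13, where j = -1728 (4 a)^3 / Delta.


Delta = -16(4 a^3 + 27 b^2) mod 13 = 1
-1728 * (4 a)^3 = -1728 * (4*7)^3 mod 13 = 8
j = 8 * 1^(-1) mod 13 = 8

j = 8 (mod 13)


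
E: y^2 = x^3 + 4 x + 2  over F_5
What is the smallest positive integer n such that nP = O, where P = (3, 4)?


Compute successive multiples of P until we hit O:
  1P = (3, 4)
  2P = (3, 1)
  3P = O

ord(P) = 3


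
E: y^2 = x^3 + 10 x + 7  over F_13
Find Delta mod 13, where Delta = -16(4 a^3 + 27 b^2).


4 a^3 + 27 b^2 = 4*10^3 + 27*7^2 = 4000 + 1323 = 5323
Delta = -16 * (5323) = -85168
Delta mod 13 = 8

Delta = 8 (mod 13)


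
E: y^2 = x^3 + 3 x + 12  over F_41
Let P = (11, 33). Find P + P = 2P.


Doubling: s = (3 x1^2 + a) / (2 y1)
s = (3*11^2 + 3) / (2*33) mod 41 = 13
x3 = s^2 - 2 x1 mod 41 = 13^2 - 2*11 = 24
y3 = s (x1 - x3) - y1 mod 41 = 13 * (11 - 24) - 33 = 3

2P = (24, 3)


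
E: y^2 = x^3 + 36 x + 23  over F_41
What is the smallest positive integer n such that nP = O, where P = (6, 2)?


Compute successive multiples of P until we hit O:
  1P = (6, 2)
  2P = (13, 33)
  3P = (14, 27)
  4P = (25, 36)
  5P = (9, 25)
  6P = (21, 6)
  7P = (23, 29)
  8P = (28, 33)
  ... (continuing to 27P)
  27P = O

ord(P) = 27


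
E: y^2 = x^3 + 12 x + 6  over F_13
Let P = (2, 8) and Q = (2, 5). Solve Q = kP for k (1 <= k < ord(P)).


Enumerate multiples of P until we hit Q = (2, 5):
  1P = (2, 8)
  2P = (8, 9)
  3P = (7, 2)
  4P = (7, 11)
  5P = (8, 4)
  6P = (2, 5)
Match found at i = 6.

k = 6


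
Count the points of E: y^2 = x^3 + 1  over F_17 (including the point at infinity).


For each x in F_17, count y with y^2 = x^3 + 0 x + 1 mod 17:
  x = 0: RHS = 1, y in [1, 16]  -> 2 point(s)
  x = 1: RHS = 2, y in [6, 11]  -> 2 point(s)
  x = 2: RHS = 9, y in [3, 14]  -> 2 point(s)
  x = 6: RHS = 13, y in [8, 9]  -> 2 point(s)
  x = 7: RHS = 4, y in [2, 15]  -> 2 point(s)
  x = 9: RHS = 16, y in [4, 13]  -> 2 point(s)
  x = 10: RHS = 15, y in [7, 10]  -> 2 point(s)
  x = 14: RHS = 8, y in [5, 12]  -> 2 point(s)
  x = 16: RHS = 0, y in [0]  -> 1 point(s)
Affine points: 17. Add the point at infinity: total = 18.

#E(F_17) = 18


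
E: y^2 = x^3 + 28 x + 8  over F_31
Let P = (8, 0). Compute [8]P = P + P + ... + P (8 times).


k = 8 = 1000_2 (binary, LSB first: 0001)
Double-and-add from P = (8, 0):
  bit 0 = 0: acc unchanged = O
  bit 1 = 0: acc unchanged = O
  bit 2 = 0: acc unchanged = O
  bit 3 = 1: acc = O + O = O

8P = O


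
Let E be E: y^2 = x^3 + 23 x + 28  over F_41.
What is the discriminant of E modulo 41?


4 a^3 + 27 b^2 = 4*23^3 + 27*28^2 = 48668 + 21168 = 69836
Delta = -16 * (69836) = -1117376
Delta mod 41 = 38

Delta = 38 (mod 41)


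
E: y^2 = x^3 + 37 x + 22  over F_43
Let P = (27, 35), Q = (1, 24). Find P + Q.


P != Q, so use the chord formula.
s = (y2 - y1) / (x2 - x1) = (32) / (17) mod 43 = 12
x3 = s^2 - x1 - x2 mod 43 = 12^2 - 27 - 1 = 30
y3 = s (x1 - x3) - y1 mod 43 = 12 * (27 - 30) - 35 = 15

P + Q = (30, 15)


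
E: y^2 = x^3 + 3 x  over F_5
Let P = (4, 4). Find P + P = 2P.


Doubling: s = (3 x1^2 + a) / (2 y1)
s = (3*4^2 + 3) / (2*4) mod 5 = 2
x3 = s^2 - 2 x1 mod 5 = 2^2 - 2*4 = 1
y3 = s (x1 - x3) - y1 mod 5 = 2 * (4 - 1) - 4 = 2

2P = (1, 2)


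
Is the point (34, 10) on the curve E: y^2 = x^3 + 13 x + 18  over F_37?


Check whether y^2 = x^3 + 13 x + 18 (mod 37) for (x, y) = (34, 10).
LHS: y^2 = 10^2 mod 37 = 26
RHS: x^3 + 13 x + 18 = 34^3 + 13*34 + 18 mod 37 = 26
LHS = RHS

Yes, on the curve


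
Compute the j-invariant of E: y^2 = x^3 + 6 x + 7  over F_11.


Delta = -16(4 a^3 + 27 b^2) mod 11 = 10
-1728 * (4 a)^3 = -1728 * (4*6)^3 mod 11 = 3
j = 3 * 10^(-1) mod 11 = 8

j = 8 (mod 11)


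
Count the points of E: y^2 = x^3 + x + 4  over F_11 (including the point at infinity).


For each x in F_11, count y with y^2 = x^3 + 1 x + 4 mod 11:
  x = 0: RHS = 4, y in [2, 9]  -> 2 point(s)
  x = 2: RHS = 3, y in [5, 6]  -> 2 point(s)
  x = 3: RHS = 1, y in [1, 10]  -> 2 point(s)
  x = 9: RHS = 5, y in [4, 7]  -> 2 point(s)
Affine points: 8. Add the point at infinity: total = 9.

#E(F_11) = 9


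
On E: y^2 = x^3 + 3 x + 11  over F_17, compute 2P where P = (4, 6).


Doubling: s = (3 x1^2 + a) / (2 y1)
s = (3*4^2 + 3) / (2*6) mod 17 = 0
x3 = s^2 - 2 x1 mod 17 = 0^2 - 2*4 = 9
y3 = s (x1 - x3) - y1 mod 17 = 0 * (4 - 9) - 6 = 11

2P = (9, 11)


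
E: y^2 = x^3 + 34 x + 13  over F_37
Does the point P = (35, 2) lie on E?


Check whether y^2 = x^3 + 34 x + 13 (mod 37) for (x, y) = (35, 2).
LHS: y^2 = 2^2 mod 37 = 4
RHS: x^3 + 34 x + 13 = 35^3 + 34*35 + 13 mod 37 = 11
LHS != RHS

No, not on the curve


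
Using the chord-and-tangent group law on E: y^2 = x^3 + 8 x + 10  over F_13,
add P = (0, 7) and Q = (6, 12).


P != Q, so use the chord formula.
s = (y2 - y1) / (x2 - x1) = (5) / (6) mod 13 = 3
x3 = s^2 - x1 - x2 mod 13 = 3^2 - 0 - 6 = 3
y3 = s (x1 - x3) - y1 mod 13 = 3 * (0 - 3) - 7 = 10

P + Q = (3, 10)


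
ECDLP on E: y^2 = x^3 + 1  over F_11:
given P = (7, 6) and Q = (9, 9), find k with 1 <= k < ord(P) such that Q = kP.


Enumerate multiples of P until we hit Q = (9, 9):
  1P = (7, 6)
  2P = (2, 3)
  3P = (5, 4)
  4P = (0, 1)
  5P = (9, 2)
  6P = (10, 0)
  7P = (9, 9)
Match found at i = 7.

k = 7


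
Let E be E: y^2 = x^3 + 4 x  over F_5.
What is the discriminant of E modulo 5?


4 a^3 + 27 b^2 = 4*4^3 + 27*0^2 = 256 + 0 = 256
Delta = -16 * (256) = -4096
Delta mod 5 = 4

Delta = 4 (mod 5)


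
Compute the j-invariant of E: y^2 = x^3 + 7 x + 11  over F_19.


Delta = -16(4 a^3 + 27 b^2) mod 19 = 9
-1728 * (4 a)^3 = -1728 * (4*7)^3 mod 19 = 7
j = 7 * 9^(-1) mod 19 = 5

j = 5 (mod 19)


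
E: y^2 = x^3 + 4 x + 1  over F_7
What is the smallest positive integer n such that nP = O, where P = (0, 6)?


Compute successive multiples of P until we hit O:
  1P = (0, 6)
  2P = (4, 2)
  3P = (4, 5)
  4P = (0, 1)
  5P = O

ord(P) = 5


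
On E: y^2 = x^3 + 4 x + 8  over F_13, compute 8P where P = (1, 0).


k = 8 = 1000_2 (binary, LSB first: 0001)
Double-and-add from P = (1, 0):
  bit 0 = 0: acc unchanged = O
  bit 1 = 0: acc unchanged = O
  bit 2 = 0: acc unchanged = O
  bit 3 = 1: acc = O + O = O

8P = O


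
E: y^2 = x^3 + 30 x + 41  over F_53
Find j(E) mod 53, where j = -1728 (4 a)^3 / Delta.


Delta = -16(4 a^3 + 27 b^2) mod 53 = 26
-1728 * (4 a)^3 = -1728 * (4*30)^3 mod 53 = 13
j = 13 * 26^(-1) mod 53 = 27

j = 27 (mod 53)


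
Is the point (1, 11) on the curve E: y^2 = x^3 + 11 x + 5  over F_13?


Check whether y^2 = x^3 + 11 x + 5 (mod 13) for (x, y) = (1, 11).
LHS: y^2 = 11^2 mod 13 = 4
RHS: x^3 + 11 x + 5 = 1^3 + 11*1 + 5 mod 13 = 4
LHS = RHS

Yes, on the curve


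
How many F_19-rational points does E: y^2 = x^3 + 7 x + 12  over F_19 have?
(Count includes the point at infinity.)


For each x in F_19, count y with y^2 = x^3 + 7 x + 12 mod 19:
  x = 1: RHS = 1, y in [1, 18]  -> 2 point(s)
  x = 4: RHS = 9, y in [3, 16]  -> 2 point(s)
  x = 5: RHS = 1, y in [1, 18]  -> 2 point(s)
  x = 6: RHS = 4, y in [2, 17]  -> 2 point(s)
  x = 7: RHS = 5, y in [9, 10]  -> 2 point(s)
  x = 9: RHS = 6, y in [5, 14]  -> 2 point(s)
  x = 12: RHS = 0, y in [0]  -> 1 point(s)
  x = 13: RHS = 1, y in [1, 18]  -> 2 point(s)
  x = 14: RHS = 4, y in [2, 17]  -> 2 point(s)
  x = 17: RHS = 9, y in [3, 16]  -> 2 point(s)
  x = 18: RHS = 4, y in [2, 17]  -> 2 point(s)
Affine points: 21. Add the point at infinity: total = 22.

#E(F_19) = 22


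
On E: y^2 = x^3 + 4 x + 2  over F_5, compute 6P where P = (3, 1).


k = 6 = 110_2 (binary, LSB first: 011)
Double-and-add from P = (3, 1):
  bit 0 = 0: acc unchanged = O
  bit 1 = 1: acc = O + (3, 4) = (3, 4)
  bit 2 = 1: acc = (3, 4) + (3, 1) = O

6P = O


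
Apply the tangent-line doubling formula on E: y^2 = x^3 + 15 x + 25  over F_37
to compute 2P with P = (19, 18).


Doubling: s = (3 x1^2 + a) / (2 y1)
s = (3*19^2 + 15) / (2*18) mod 37 = 12
x3 = s^2 - 2 x1 mod 37 = 12^2 - 2*19 = 32
y3 = s (x1 - x3) - y1 mod 37 = 12 * (19 - 32) - 18 = 11

2P = (32, 11)


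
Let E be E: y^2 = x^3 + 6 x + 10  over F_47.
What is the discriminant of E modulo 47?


4 a^3 + 27 b^2 = 4*6^3 + 27*10^2 = 864 + 2700 = 3564
Delta = -16 * (3564) = -57024
Delta mod 47 = 34

Delta = 34 (mod 47)


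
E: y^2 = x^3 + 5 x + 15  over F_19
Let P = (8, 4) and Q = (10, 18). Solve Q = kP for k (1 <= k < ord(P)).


Enumerate multiples of P until we hit Q = (10, 18):
  1P = (8, 4)
  2P = (10, 18)
Match found at i = 2.

k = 2


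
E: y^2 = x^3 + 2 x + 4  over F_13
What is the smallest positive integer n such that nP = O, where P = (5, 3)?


Compute successive multiples of P until we hit O:
  1P = (5, 3)
  2P = (7, 6)
  3P = (0, 11)
  4P = (9, 6)
  5P = (2, 9)
  6P = (10, 7)
  7P = (8, 5)
  8P = (12, 1)
  ... (continuing to 17P)
  17P = O

ord(P) = 17


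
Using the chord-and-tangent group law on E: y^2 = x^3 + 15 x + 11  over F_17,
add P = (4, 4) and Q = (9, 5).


P != Q, so use the chord formula.
s = (y2 - y1) / (x2 - x1) = (1) / (5) mod 17 = 7
x3 = s^2 - x1 - x2 mod 17 = 7^2 - 4 - 9 = 2
y3 = s (x1 - x3) - y1 mod 17 = 7 * (4 - 2) - 4 = 10

P + Q = (2, 10)


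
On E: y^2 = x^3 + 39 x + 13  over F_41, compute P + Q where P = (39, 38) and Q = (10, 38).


P != Q, so use the chord formula.
s = (y2 - y1) / (x2 - x1) = (0) / (12) mod 41 = 0
x3 = s^2 - x1 - x2 mod 41 = 0^2 - 39 - 10 = 33
y3 = s (x1 - x3) - y1 mod 41 = 0 * (39 - 33) - 38 = 3

P + Q = (33, 3)


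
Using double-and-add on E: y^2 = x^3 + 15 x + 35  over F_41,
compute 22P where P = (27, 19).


k = 22 = 10110_2 (binary, LSB first: 01101)
Double-and-add from P = (27, 19):
  bit 0 = 0: acc unchanged = O
  bit 1 = 1: acc = O + (3, 36) = (3, 36)
  bit 2 = 1: acc = (3, 36) + (10, 18) = (7, 27)
  bit 3 = 0: acc unchanged = (7, 27)
  bit 4 = 1: acc = (7, 27) + (38, 39) = (4, 35)

22P = (4, 35)


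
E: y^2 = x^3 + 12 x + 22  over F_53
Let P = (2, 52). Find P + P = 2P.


Doubling: s = (3 x1^2 + a) / (2 y1)
s = (3*2^2 + 12) / (2*52) mod 53 = 41
x3 = s^2 - 2 x1 mod 53 = 41^2 - 2*2 = 34
y3 = s (x1 - x3) - y1 mod 53 = 41 * (2 - 34) - 52 = 14

2P = (34, 14)


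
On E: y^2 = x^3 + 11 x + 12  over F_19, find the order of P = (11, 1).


Compute successive multiples of P until we hit O:
  1P = (11, 1)
  2P = (6, 3)
  3P = (9, 2)
  4P = (4, 5)
  5P = (2, 2)
  6P = (10, 1)
  7P = (17, 18)
  8P = (8, 17)
  ... (continuing to 22P)
  22P = O

ord(P) = 22


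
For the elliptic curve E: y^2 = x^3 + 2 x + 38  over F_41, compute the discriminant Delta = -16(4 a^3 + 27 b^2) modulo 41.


4 a^3 + 27 b^2 = 4*2^3 + 27*38^2 = 32 + 38988 = 39020
Delta = -16 * (39020) = -624320
Delta mod 41 = 28

Delta = 28 (mod 41)


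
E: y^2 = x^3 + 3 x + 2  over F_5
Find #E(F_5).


For each x in F_5, count y with y^2 = x^3 + 3 x + 2 mod 5:
  x = 1: RHS = 1, y in [1, 4]  -> 2 point(s)
  x = 2: RHS = 1, y in [1, 4]  -> 2 point(s)
Affine points: 4. Add the point at infinity: total = 5.

#E(F_5) = 5


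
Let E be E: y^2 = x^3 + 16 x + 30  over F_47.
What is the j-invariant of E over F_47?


Delta = -16(4 a^3 + 27 b^2) mod 47 = 6
-1728 * (4 a)^3 = -1728 * (4*16)^3 mod 47 = 40
j = 40 * 6^(-1) mod 47 = 38

j = 38 (mod 47)


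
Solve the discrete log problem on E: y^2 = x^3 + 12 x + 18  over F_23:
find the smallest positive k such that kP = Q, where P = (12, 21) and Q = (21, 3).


Enumerate multiples of P until we hit Q = (21, 3):
  1P = (12, 21)
  2P = (15, 13)
  3P = (21, 3)
Match found at i = 3.

k = 3


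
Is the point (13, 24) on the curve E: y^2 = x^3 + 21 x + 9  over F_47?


Check whether y^2 = x^3 + 21 x + 9 (mod 47) for (x, y) = (13, 24).
LHS: y^2 = 24^2 mod 47 = 12
RHS: x^3 + 21 x + 9 = 13^3 + 21*13 + 9 mod 47 = 35
LHS != RHS

No, not on the curve


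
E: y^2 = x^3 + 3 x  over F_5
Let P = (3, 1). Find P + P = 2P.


Doubling: s = (3 x1^2 + a) / (2 y1)
s = (3*3^2 + 3) / (2*1) mod 5 = 0
x3 = s^2 - 2 x1 mod 5 = 0^2 - 2*3 = 4
y3 = s (x1 - x3) - y1 mod 5 = 0 * (3 - 4) - 1 = 4

2P = (4, 4)


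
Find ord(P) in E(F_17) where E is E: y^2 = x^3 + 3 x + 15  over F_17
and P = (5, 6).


Compute successive multiples of P until we hit O:
  1P = (5, 6)
  2P = (11, 6)
  3P = (1, 11)
  4P = (3, 0)
  5P = (1, 6)
  6P = (11, 11)
  7P = (5, 11)
  8P = O

ord(P) = 8


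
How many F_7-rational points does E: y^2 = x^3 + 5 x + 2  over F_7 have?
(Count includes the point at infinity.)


For each x in F_7, count y with y^2 = x^3 + 5 x + 2 mod 7:
  x = 0: RHS = 2, y in [3, 4]  -> 2 point(s)
  x = 1: RHS = 1, y in [1, 6]  -> 2 point(s)
  x = 3: RHS = 2, y in [3, 4]  -> 2 point(s)
  x = 4: RHS = 2, y in [3, 4]  -> 2 point(s)
Affine points: 8. Add the point at infinity: total = 9.

#E(F_7) = 9


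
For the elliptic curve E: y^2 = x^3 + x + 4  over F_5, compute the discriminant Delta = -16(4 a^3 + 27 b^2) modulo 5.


4 a^3 + 27 b^2 = 4*1^3 + 27*4^2 = 4 + 432 = 436
Delta = -16 * (436) = -6976
Delta mod 5 = 4

Delta = 4 (mod 5)


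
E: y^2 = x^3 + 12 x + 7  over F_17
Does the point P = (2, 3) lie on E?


Check whether y^2 = x^3 + 12 x + 7 (mod 17) for (x, y) = (2, 3).
LHS: y^2 = 3^2 mod 17 = 9
RHS: x^3 + 12 x + 7 = 2^3 + 12*2 + 7 mod 17 = 5
LHS != RHS

No, not on the curve


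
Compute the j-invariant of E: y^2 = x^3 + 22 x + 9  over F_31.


Delta = -16(4 a^3 + 27 b^2) mod 31 = 8
-1728 * (4 a)^3 = -1728 * (4*22)^3 mod 31 = 23
j = 23 * 8^(-1) mod 31 = 30

j = 30 (mod 31)


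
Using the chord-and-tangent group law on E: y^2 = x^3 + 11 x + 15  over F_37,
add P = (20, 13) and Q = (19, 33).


P != Q, so use the chord formula.
s = (y2 - y1) / (x2 - x1) = (20) / (36) mod 37 = 17
x3 = s^2 - x1 - x2 mod 37 = 17^2 - 20 - 19 = 28
y3 = s (x1 - x3) - y1 mod 37 = 17 * (20 - 28) - 13 = 36

P + Q = (28, 36)


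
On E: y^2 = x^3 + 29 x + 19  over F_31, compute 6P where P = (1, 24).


k = 6 = 110_2 (binary, LSB first: 011)
Double-and-add from P = (1, 24):
  bit 0 = 0: acc unchanged = O
  bit 1 = 1: acc = O + (26, 11) = (26, 11)
  bit 2 = 1: acc = (26, 11) + (18, 24) = (25, 30)

6P = (25, 30)


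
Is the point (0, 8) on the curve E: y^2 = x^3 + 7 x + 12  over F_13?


Check whether y^2 = x^3 + 7 x + 12 (mod 13) for (x, y) = (0, 8).
LHS: y^2 = 8^2 mod 13 = 12
RHS: x^3 + 7 x + 12 = 0^3 + 7*0 + 12 mod 13 = 12
LHS = RHS

Yes, on the curve


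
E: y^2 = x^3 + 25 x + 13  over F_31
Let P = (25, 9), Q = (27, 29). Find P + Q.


P != Q, so use the chord formula.
s = (y2 - y1) / (x2 - x1) = (20) / (2) mod 31 = 10
x3 = s^2 - x1 - x2 mod 31 = 10^2 - 25 - 27 = 17
y3 = s (x1 - x3) - y1 mod 31 = 10 * (25 - 17) - 9 = 9

P + Q = (17, 9)


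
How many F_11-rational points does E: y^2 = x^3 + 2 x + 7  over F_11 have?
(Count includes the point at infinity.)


For each x in F_11, count y with y^2 = x^3 + 2 x + 7 mod 11:
  x = 6: RHS = 4, y in [2, 9]  -> 2 point(s)
  x = 7: RHS = 1, y in [1, 10]  -> 2 point(s)
  x = 10: RHS = 4, y in [2, 9]  -> 2 point(s)
Affine points: 6. Add the point at infinity: total = 7.

#E(F_11) = 7


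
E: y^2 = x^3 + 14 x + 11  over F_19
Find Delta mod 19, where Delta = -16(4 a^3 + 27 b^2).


4 a^3 + 27 b^2 = 4*14^3 + 27*11^2 = 10976 + 3267 = 14243
Delta = -16 * (14243) = -227888
Delta mod 19 = 17

Delta = 17 (mod 19)


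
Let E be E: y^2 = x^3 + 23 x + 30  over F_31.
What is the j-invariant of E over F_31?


Delta = -16(4 a^3 + 27 b^2) mod 31 = 3
-1728 * (4 a)^3 = -1728 * (4*23)^3 mod 31 = 23
j = 23 * 3^(-1) mod 31 = 18

j = 18 (mod 31)


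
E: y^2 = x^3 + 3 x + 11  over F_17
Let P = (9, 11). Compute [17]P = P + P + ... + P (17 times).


k = 17 = 10001_2 (binary, LSB first: 10001)
Double-and-add from P = (9, 11):
  bit 0 = 1: acc = O + (9, 11) = (9, 11)
  bit 1 = 0: acc unchanged = (9, 11)
  bit 2 = 0: acc unchanged = (9, 11)
  bit 3 = 0: acc unchanged = (9, 11)
  bit 4 = 1: acc = (9, 11) + (11, 7) = (1, 7)

17P = (1, 7)


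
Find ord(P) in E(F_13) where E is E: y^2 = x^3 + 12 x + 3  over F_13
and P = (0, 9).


Compute successive multiples of P until we hit O:
  1P = (0, 9)
  2P = (12, 9)
  3P = (1, 4)
  4P = (11, 7)
  5P = (3, 1)
  6P = (7, 1)
  7P = (2, 10)
  8P = (8, 0)
  ... (continuing to 16P)
  16P = O

ord(P) = 16


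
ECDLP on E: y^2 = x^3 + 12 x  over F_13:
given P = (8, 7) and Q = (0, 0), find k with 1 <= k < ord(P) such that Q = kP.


Enumerate multiples of P until we hit Q = (0, 0):
  1P = (8, 7)
  2P = (0, 0)
Match found at i = 2.

k = 2


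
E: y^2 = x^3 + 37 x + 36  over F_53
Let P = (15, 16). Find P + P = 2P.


Doubling: s = (3 x1^2 + a) / (2 y1)
s = (3*15^2 + 37) / (2*16) mod 53 = 9
x3 = s^2 - 2 x1 mod 53 = 9^2 - 2*15 = 51
y3 = s (x1 - x3) - y1 mod 53 = 9 * (15 - 51) - 16 = 31

2P = (51, 31)


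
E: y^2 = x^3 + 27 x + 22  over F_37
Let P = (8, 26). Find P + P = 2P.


Doubling: s = (3 x1^2 + a) / (2 y1)
s = (3*8^2 + 27) / (2*26) mod 37 = 22
x3 = s^2 - 2 x1 mod 37 = 22^2 - 2*8 = 24
y3 = s (x1 - x3) - y1 mod 37 = 22 * (8 - 24) - 26 = 29

2P = (24, 29)


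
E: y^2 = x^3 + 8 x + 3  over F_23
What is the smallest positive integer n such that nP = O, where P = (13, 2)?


Compute successive multiples of P until we hit O:
  1P = (13, 2)
  2P = (15, 5)
  3P = (3, 13)
  4P = (2, 2)
  5P = (8, 21)
  6P = (10, 5)
  7P = (1, 9)
  8P = (21, 18)
  ... (continuing to 21P)
  21P = O

ord(P) = 21


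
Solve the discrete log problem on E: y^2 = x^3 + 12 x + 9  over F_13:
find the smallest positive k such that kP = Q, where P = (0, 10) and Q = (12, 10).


Enumerate multiples of P until we hit Q = (12, 10):
  1P = (0, 10)
  2P = (4, 11)
  3P = (5, 5)
  4P = (9, 12)
  5P = (1, 10)
  6P = (12, 3)
  7P = (11, 4)
  8P = (11, 9)
  9P = (12, 10)
Match found at i = 9.

k = 9


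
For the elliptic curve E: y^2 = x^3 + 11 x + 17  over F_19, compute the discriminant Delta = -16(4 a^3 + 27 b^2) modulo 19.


4 a^3 + 27 b^2 = 4*11^3 + 27*17^2 = 5324 + 7803 = 13127
Delta = -16 * (13127) = -210032
Delta mod 19 = 13

Delta = 13 (mod 19)


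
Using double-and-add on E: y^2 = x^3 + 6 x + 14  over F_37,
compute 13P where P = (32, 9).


k = 13 = 1101_2 (binary, LSB first: 1011)
Double-and-add from P = (32, 9):
  bit 0 = 1: acc = O + (32, 9) = (32, 9)
  bit 1 = 0: acc unchanged = (32, 9)
  bit 2 = 1: acc = (32, 9) + (5, 24) = (30, 31)
  bit 3 = 1: acc = (30, 31) + (6, 9) = (17, 21)

13P = (17, 21)


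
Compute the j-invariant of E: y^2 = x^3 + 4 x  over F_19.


Delta = -16(4 a^3 + 27 b^2) mod 19 = 8
-1728 * (4 a)^3 = -1728 * (4*4)^3 mod 19 = 11
j = 11 * 8^(-1) mod 19 = 18

j = 18 (mod 19)


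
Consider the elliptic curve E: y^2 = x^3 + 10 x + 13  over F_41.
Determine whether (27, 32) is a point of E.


Check whether y^2 = x^3 + 10 x + 13 (mod 41) for (x, y) = (27, 32).
LHS: y^2 = 32^2 mod 41 = 40
RHS: x^3 + 10 x + 13 = 27^3 + 10*27 + 13 mod 41 = 40
LHS = RHS

Yes, on the curve


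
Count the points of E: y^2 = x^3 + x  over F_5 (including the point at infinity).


For each x in F_5, count y with y^2 = x^3 + 1 x + 0 mod 5:
  x = 0: RHS = 0, y in [0]  -> 1 point(s)
  x = 2: RHS = 0, y in [0]  -> 1 point(s)
  x = 3: RHS = 0, y in [0]  -> 1 point(s)
Affine points: 3. Add the point at infinity: total = 4.

#E(F_5) = 4


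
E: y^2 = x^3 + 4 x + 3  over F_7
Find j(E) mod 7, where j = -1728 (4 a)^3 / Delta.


Delta = -16(4 a^3 + 27 b^2) mod 7 = 3
-1728 * (4 a)^3 = -1728 * (4*4)^3 mod 7 = 1
j = 1 * 3^(-1) mod 7 = 5

j = 5 (mod 7)


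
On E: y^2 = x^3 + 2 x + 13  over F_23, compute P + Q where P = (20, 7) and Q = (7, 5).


P != Q, so use the chord formula.
s = (y2 - y1) / (x2 - x1) = (21) / (10) mod 23 = 9
x3 = s^2 - x1 - x2 mod 23 = 9^2 - 20 - 7 = 8
y3 = s (x1 - x3) - y1 mod 23 = 9 * (20 - 8) - 7 = 9

P + Q = (8, 9)


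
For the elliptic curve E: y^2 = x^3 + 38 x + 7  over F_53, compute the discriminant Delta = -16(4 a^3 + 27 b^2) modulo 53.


4 a^3 + 27 b^2 = 4*38^3 + 27*7^2 = 219488 + 1323 = 220811
Delta = -16 * (220811) = -3532976
Delta mod 53 = 4

Delta = 4 (mod 53)


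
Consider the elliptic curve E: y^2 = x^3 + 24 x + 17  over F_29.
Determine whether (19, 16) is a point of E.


Check whether y^2 = x^3 + 24 x + 17 (mod 29) for (x, y) = (19, 16).
LHS: y^2 = 16^2 mod 29 = 24
RHS: x^3 + 24 x + 17 = 19^3 + 24*19 + 17 mod 29 = 24
LHS = RHS

Yes, on the curve


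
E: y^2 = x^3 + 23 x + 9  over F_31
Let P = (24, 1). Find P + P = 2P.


Doubling: s = (3 x1^2 + a) / (2 y1)
s = (3*24^2 + 23) / (2*1) mod 31 = 23
x3 = s^2 - 2 x1 mod 31 = 23^2 - 2*24 = 16
y3 = s (x1 - x3) - y1 mod 31 = 23 * (24 - 16) - 1 = 28

2P = (16, 28)


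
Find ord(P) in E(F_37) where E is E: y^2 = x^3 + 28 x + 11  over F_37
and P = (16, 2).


Compute successive multiples of P until we hit O:
  1P = (16, 2)
  2P = (16, 35)
  3P = O

ord(P) = 3


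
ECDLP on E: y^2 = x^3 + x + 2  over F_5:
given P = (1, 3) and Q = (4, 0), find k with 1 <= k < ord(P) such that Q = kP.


Enumerate multiples of P until we hit Q = (4, 0):
  1P = (1, 3)
  2P = (4, 0)
Match found at i = 2.

k = 2


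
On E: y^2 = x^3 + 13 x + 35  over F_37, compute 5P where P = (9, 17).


k = 5 = 101_2 (binary, LSB first: 101)
Double-and-add from P = (9, 17):
  bit 0 = 1: acc = O + (9, 17) = (9, 17)
  bit 1 = 0: acc unchanged = (9, 17)
  bit 2 = 1: acc = (9, 17) + (31, 0) = (7, 5)

5P = (7, 5)


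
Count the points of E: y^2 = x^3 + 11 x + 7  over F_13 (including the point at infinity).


For each x in F_13, count y with y^2 = x^3 + 11 x + 7 mod 13:
  x = 6: RHS = 3, y in [4, 9]  -> 2 point(s)
  x = 8: RHS = 9, y in [3, 10]  -> 2 point(s)
  x = 9: RHS = 3, y in [4, 9]  -> 2 point(s)
  x = 10: RHS = 12, y in [5, 8]  -> 2 point(s)
  x = 11: RHS = 3, y in [4, 9]  -> 2 point(s)
Affine points: 10. Add the point at infinity: total = 11.

#E(F_13) = 11


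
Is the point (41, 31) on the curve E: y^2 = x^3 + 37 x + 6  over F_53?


Check whether y^2 = x^3 + 37 x + 6 (mod 53) for (x, y) = (41, 31).
LHS: y^2 = 31^2 mod 53 = 7
RHS: x^3 + 37 x + 6 = 41^3 + 37*41 + 6 mod 53 = 7
LHS = RHS

Yes, on the curve


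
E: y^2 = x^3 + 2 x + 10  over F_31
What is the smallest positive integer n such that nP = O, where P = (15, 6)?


Compute successive multiples of P until we hit O:
  1P = (15, 6)
  2P = (10, 10)
  3P = (24, 26)
  4P = (0, 17)
  5P = (4, 19)
  6P = (28, 15)
  7P = (27, 0)
  8P = (28, 16)
  ... (continuing to 14P)
  14P = O

ord(P) = 14


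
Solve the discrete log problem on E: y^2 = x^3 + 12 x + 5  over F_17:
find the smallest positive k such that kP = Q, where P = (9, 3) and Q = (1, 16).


Enumerate multiples of P until we hit Q = (1, 16):
  1P = (9, 3)
  2P = (16, 14)
  3P = (8, 1)
  4P = (4, 7)
  5P = (6, 15)
  6P = (1, 16)
Match found at i = 6.

k = 6


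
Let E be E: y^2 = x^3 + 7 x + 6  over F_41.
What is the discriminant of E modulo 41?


4 a^3 + 27 b^2 = 4*7^3 + 27*6^2 = 1372 + 972 = 2344
Delta = -16 * (2344) = -37504
Delta mod 41 = 11

Delta = 11 (mod 41)


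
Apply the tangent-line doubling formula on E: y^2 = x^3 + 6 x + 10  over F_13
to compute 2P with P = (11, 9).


Doubling: s = (3 x1^2 + a) / (2 y1)
s = (3*11^2 + 6) / (2*9) mod 13 = 1
x3 = s^2 - 2 x1 mod 13 = 1^2 - 2*11 = 5
y3 = s (x1 - x3) - y1 mod 13 = 1 * (11 - 5) - 9 = 10

2P = (5, 10)


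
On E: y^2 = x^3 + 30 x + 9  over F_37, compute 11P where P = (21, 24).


k = 11 = 1011_2 (binary, LSB first: 1101)
Double-and-add from P = (21, 24):
  bit 0 = 1: acc = O + (21, 24) = (21, 24)
  bit 1 = 1: acc = (21, 24) + (28, 3) = (34, 15)
  bit 2 = 0: acc unchanged = (34, 15)
  bit 3 = 1: acc = (34, 15) + (20, 5) = (19, 1)

11P = (19, 1)


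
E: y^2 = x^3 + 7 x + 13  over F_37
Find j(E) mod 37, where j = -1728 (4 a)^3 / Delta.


Delta = -16(4 a^3 + 27 b^2) mod 37 = 19
-1728 * (4 a)^3 = -1728 * (4*7)^3 mod 37 = 10
j = 10 * 19^(-1) mod 37 = 20

j = 20 (mod 37)


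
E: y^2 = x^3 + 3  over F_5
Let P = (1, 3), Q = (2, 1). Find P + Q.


P != Q, so use the chord formula.
s = (y2 - y1) / (x2 - x1) = (3) / (1) mod 5 = 3
x3 = s^2 - x1 - x2 mod 5 = 3^2 - 1 - 2 = 1
y3 = s (x1 - x3) - y1 mod 5 = 3 * (1 - 1) - 3 = 2

P + Q = (1, 2)


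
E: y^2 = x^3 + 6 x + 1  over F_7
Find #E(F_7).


For each x in F_7, count y with y^2 = x^3 + 6 x + 1 mod 7:
  x = 0: RHS = 1, y in [1, 6]  -> 2 point(s)
  x = 1: RHS = 1, y in [1, 6]  -> 2 point(s)
  x = 2: RHS = 0, y in [0]  -> 1 point(s)
  x = 3: RHS = 4, y in [2, 5]  -> 2 point(s)
  x = 5: RHS = 2, y in [3, 4]  -> 2 point(s)
  x = 6: RHS = 1, y in [1, 6]  -> 2 point(s)
Affine points: 11. Add the point at infinity: total = 12.

#E(F_7) = 12


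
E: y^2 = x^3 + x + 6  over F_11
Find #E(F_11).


For each x in F_11, count y with y^2 = x^3 + 1 x + 6 mod 11:
  x = 2: RHS = 5, y in [4, 7]  -> 2 point(s)
  x = 3: RHS = 3, y in [5, 6]  -> 2 point(s)
  x = 5: RHS = 4, y in [2, 9]  -> 2 point(s)
  x = 7: RHS = 4, y in [2, 9]  -> 2 point(s)
  x = 8: RHS = 9, y in [3, 8]  -> 2 point(s)
  x = 10: RHS = 4, y in [2, 9]  -> 2 point(s)
Affine points: 12. Add the point at infinity: total = 13.

#E(F_11) = 13


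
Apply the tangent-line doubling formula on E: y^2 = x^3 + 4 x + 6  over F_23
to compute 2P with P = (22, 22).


Doubling: s = (3 x1^2 + a) / (2 y1)
s = (3*22^2 + 4) / (2*22) mod 23 = 8
x3 = s^2 - 2 x1 mod 23 = 8^2 - 2*22 = 20
y3 = s (x1 - x3) - y1 mod 23 = 8 * (22 - 20) - 22 = 17

2P = (20, 17)


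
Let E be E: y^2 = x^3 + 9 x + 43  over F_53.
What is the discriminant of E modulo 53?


4 a^3 + 27 b^2 = 4*9^3 + 27*43^2 = 2916 + 49923 = 52839
Delta = -16 * (52839) = -845424
Delta mod 53 = 32

Delta = 32 (mod 53)


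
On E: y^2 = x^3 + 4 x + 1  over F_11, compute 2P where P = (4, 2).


k = 2 = 10_2 (binary, LSB first: 01)
Double-and-add from P = (4, 2):
  bit 0 = 0: acc unchanged = O
  bit 1 = 1: acc = O + (7, 3) = (7, 3)

2P = (7, 3)


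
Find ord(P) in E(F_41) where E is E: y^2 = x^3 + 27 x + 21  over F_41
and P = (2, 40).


Compute successive multiples of P until we hit O:
  1P = (2, 40)
  2P = (38, 6)
  3P = (21, 3)
  4P = (16, 11)
  5P = (7, 26)
  6P = (30, 22)
  7P = (0, 29)
  8P = (18, 36)
  ... (continuing to 18P)
  18P = O

ord(P) = 18


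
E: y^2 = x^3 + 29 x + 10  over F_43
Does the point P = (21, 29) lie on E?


Check whether y^2 = x^3 + 29 x + 10 (mod 43) for (x, y) = (21, 29).
LHS: y^2 = 29^2 mod 43 = 24
RHS: x^3 + 29 x + 10 = 21^3 + 29*21 + 10 mod 43 = 33
LHS != RHS

No, not on the curve


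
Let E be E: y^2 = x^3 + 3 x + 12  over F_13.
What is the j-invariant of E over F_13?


Delta = -16(4 a^3 + 27 b^2) mod 13 = 11
-1728 * (4 a)^3 = -1728 * (4*3)^3 mod 13 = 12
j = 12 * 11^(-1) mod 13 = 7

j = 7 (mod 13)


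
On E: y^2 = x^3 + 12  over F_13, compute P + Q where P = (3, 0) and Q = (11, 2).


P != Q, so use the chord formula.
s = (y2 - y1) / (x2 - x1) = (2) / (8) mod 13 = 10
x3 = s^2 - x1 - x2 mod 13 = 10^2 - 3 - 11 = 8
y3 = s (x1 - x3) - y1 mod 13 = 10 * (3 - 8) - 0 = 2

P + Q = (8, 2)


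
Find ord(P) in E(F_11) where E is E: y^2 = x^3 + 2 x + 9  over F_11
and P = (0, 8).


Compute successive multiples of P until we hit O:
  1P = (0, 8)
  2P = (5, 1)
  3P = (4, 2)
  4P = (1, 10)
  5P = (3, 8)
  6P = (8, 3)
  7P = (7, 6)
  8P = (7, 5)
  ... (continuing to 15P)
  15P = O

ord(P) = 15


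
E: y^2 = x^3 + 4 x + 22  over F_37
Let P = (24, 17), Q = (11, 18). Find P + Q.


P != Q, so use the chord formula.
s = (y2 - y1) / (x2 - x1) = (1) / (24) mod 37 = 17
x3 = s^2 - x1 - x2 mod 37 = 17^2 - 24 - 11 = 32
y3 = s (x1 - x3) - y1 mod 37 = 17 * (24 - 32) - 17 = 32

P + Q = (32, 32)


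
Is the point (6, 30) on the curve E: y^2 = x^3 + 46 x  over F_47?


Check whether y^2 = x^3 + 46 x + 0 (mod 47) for (x, y) = (6, 30).
LHS: y^2 = 30^2 mod 47 = 7
RHS: x^3 + 46 x + 0 = 6^3 + 46*6 + 0 mod 47 = 22
LHS != RHS

No, not on the curve


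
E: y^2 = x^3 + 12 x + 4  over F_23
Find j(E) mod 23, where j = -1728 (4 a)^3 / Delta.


Delta = -16(4 a^3 + 27 b^2) mod 23 = 3
-1728 * (4 a)^3 = -1728 * (4*12)^3 mod 23 = 22
j = 22 * 3^(-1) mod 23 = 15

j = 15 (mod 23)


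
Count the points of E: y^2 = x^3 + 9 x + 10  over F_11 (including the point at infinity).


For each x in F_11, count y with y^2 = x^3 + 9 x + 10 mod 11:
  x = 1: RHS = 9, y in [3, 8]  -> 2 point(s)
  x = 2: RHS = 3, y in [5, 6]  -> 2 point(s)
  x = 3: RHS = 9, y in [3, 8]  -> 2 point(s)
  x = 4: RHS = 0, y in [0]  -> 1 point(s)
  x = 5: RHS = 4, y in [2, 9]  -> 2 point(s)
  x = 6: RHS = 5, y in [4, 7]  -> 2 point(s)
  x = 7: RHS = 9, y in [3, 8]  -> 2 point(s)
  x = 8: RHS = 0, y in [0]  -> 1 point(s)
  x = 10: RHS = 0, y in [0]  -> 1 point(s)
Affine points: 15. Add the point at infinity: total = 16.

#E(F_11) = 16


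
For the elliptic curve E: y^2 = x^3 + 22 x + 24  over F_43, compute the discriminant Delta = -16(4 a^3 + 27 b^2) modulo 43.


4 a^3 + 27 b^2 = 4*22^3 + 27*24^2 = 42592 + 15552 = 58144
Delta = -16 * (58144) = -930304
Delta mod 43 = 1

Delta = 1 (mod 43)


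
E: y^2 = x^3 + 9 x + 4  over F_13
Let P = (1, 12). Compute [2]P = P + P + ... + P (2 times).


k = 2 = 10_2 (binary, LSB first: 01)
Double-and-add from P = (1, 12):
  bit 0 = 0: acc unchanged = O
  bit 1 = 1: acc = O + (8, 4) = (8, 4)

2P = (8, 4)


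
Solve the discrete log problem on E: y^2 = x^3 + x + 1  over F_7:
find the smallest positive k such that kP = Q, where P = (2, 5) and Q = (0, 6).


Enumerate multiples of P until we hit Q = (0, 6):
  1P = (2, 5)
  2P = (0, 6)
Match found at i = 2.

k = 2


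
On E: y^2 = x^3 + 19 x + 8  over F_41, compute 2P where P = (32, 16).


Doubling: s = (3 x1^2 + a) / (2 y1)
s = (3*32^2 + 19) / (2*16) mod 41 = 21
x3 = s^2 - 2 x1 mod 41 = 21^2 - 2*32 = 8
y3 = s (x1 - x3) - y1 mod 41 = 21 * (32 - 8) - 16 = 37

2P = (8, 37)


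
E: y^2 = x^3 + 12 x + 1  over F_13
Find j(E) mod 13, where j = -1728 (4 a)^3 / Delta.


Delta = -16(4 a^3 + 27 b^2) mod 13 = 9
-1728 * (4 a)^3 = -1728 * (4*12)^3 mod 13 = 1
j = 1 * 9^(-1) mod 13 = 3

j = 3 (mod 13)


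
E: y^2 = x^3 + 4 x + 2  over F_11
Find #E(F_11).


For each x in F_11, count y with y^2 = x^3 + 4 x + 2 mod 11:
  x = 4: RHS = 5, y in [4, 7]  -> 2 point(s)
  x = 5: RHS = 4, y in [2, 9]  -> 2 point(s)
  x = 6: RHS = 0, y in [0]  -> 1 point(s)
Affine points: 5. Add the point at infinity: total = 6.

#E(F_11) = 6


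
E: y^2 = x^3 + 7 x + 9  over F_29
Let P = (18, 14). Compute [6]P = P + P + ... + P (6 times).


k = 6 = 110_2 (binary, LSB first: 011)
Double-and-add from P = (18, 14):
  bit 0 = 0: acc unchanged = O
  bit 1 = 1: acc = O + (13, 21) = (13, 21)
  bit 2 = 1: acc = (13, 21) + (25, 2) = (7, 13)

6P = (7, 13)


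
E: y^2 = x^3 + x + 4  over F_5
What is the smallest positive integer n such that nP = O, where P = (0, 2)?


Compute successive multiples of P until we hit O:
  1P = (0, 2)
  2P = (1, 4)
  3P = (3, 2)
  4P = (2, 3)
  5P = (2, 2)
  6P = (3, 3)
  7P = (1, 1)
  8P = (0, 3)
  ... (continuing to 9P)
  9P = O

ord(P) = 9


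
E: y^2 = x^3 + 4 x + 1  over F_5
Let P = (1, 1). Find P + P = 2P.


Doubling: s = (3 x1^2 + a) / (2 y1)
s = (3*1^2 + 4) / (2*1) mod 5 = 1
x3 = s^2 - 2 x1 mod 5 = 1^2 - 2*1 = 4
y3 = s (x1 - x3) - y1 mod 5 = 1 * (1 - 4) - 1 = 1

2P = (4, 1)


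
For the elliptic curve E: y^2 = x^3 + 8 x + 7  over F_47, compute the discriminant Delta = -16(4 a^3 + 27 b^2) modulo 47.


4 a^3 + 27 b^2 = 4*8^3 + 27*7^2 = 2048 + 1323 = 3371
Delta = -16 * (3371) = -53936
Delta mod 47 = 20

Delta = 20 (mod 47)


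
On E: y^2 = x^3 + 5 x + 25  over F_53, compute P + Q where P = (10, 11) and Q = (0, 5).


P != Q, so use the chord formula.
s = (y2 - y1) / (x2 - x1) = (47) / (43) mod 53 = 43
x3 = s^2 - x1 - x2 mod 53 = 43^2 - 10 - 0 = 37
y3 = s (x1 - x3) - y1 mod 53 = 43 * (10 - 37) - 11 = 47

P + Q = (37, 47)


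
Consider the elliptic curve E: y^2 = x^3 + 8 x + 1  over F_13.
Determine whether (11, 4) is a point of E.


Check whether y^2 = x^3 + 8 x + 1 (mod 13) for (x, y) = (11, 4).
LHS: y^2 = 4^2 mod 13 = 3
RHS: x^3 + 8 x + 1 = 11^3 + 8*11 + 1 mod 13 = 3
LHS = RHS

Yes, on the curve


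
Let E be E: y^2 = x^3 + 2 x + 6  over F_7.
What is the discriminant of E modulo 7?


4 a^3 + 27 b^2 = 4*2^3 + 27*6^2 = 32 + 972 = 1004
Delta = -16 * (1004) = -16064
Delta mod 7 = 1

Delta = 1 (mod 7)


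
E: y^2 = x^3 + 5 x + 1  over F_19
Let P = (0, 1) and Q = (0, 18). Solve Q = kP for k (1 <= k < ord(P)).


Enumerate multiples of P until we hit Q = (0, 18):
  1P = (0, 1)
  2P = (11, 0)
  3P = (0, 18)
Match found at i = 3.

k = 3


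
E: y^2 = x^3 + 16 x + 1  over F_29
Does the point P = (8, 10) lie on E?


Check whether y^2 = x^3 + 16 x + 1 (mod 29) for (x, y) = (8, 10).
LHS: y^2 = 10^2 mod 29 = 13
RHS: x^3 + 16 x + 1 = 8^3 + 16*8 + 1 mod 29 = 3
LHS != RHS

No, not on the curve


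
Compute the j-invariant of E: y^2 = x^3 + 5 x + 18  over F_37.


Delta = -16(4 a^3 + 27 b^2) mod 37 = 32
-1728 * (4 a)^3 = -1728 * (4*5)^3 mod 37 = 14
j = 14 * 32^(-1) mod 37 = 12

j = 12 (mod 37)


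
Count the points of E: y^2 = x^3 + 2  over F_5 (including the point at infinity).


For each x in F_5, count y with y^2 = x^3 + 0 x + 2 mod 5:
  x = 2: RHS = 0, y in [0]  -> 1 point(s)
  x = 3: RHS = 4, y in [2, 3]  -> 2 point(s)
  x = 4: RHS = 1, y in [1, 4]  -> 2 point(s)
Affine points: 5. Add the point at infinity: total = 6.

#E(F_5) = 6


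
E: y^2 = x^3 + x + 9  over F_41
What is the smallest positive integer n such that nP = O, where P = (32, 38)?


Compute successive multiples of P until we hit O:
  1P = (32, 38)
  2P = (9, 38)
  3P = (0, 3)
  4P = (14, 15)
  5P = (37, 8)
  6P = (8, 23)
  7P = (11, 11)
  8P = (3, 11)
  ... (continuing to 51P)
  51P = O

ord(P) = 51


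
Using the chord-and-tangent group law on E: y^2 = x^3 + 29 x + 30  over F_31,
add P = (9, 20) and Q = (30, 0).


P != Q, so use the chord formula.
s = (y2 - y1) / (x2 - x1) = (11) / (21) mod 31 = 2
x3 = s^2 - x1 - x2 mod 31 = 2^2 - 9 - 30 = 27
y3 = s (x1 - x3) - y1 mod 31 = 2 * (9 - 27) - 20 = 6

P + Q = (27, 6)


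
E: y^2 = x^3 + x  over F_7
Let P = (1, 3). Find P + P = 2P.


Doubling: s = (3 x1^2 + a) / (2 y1)
s = (3*1^2 + 1) / (2*3) mod 7 = 3
x3 = s^2 - 2 x1 mod 7 = 3^2 - 2*1 = 0
y3 = s (x1 - x3) - y1 mod 7 = 3 * (1 - 0) - 3 = 0

2P = (0, 0)


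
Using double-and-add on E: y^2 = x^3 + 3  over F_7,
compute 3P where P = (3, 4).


k = 3 = 11_2 (binary, LSB first: 11)
Double-and-add from P = (3, 4):
  bit 0 = 1: acc = O + (3, 4) = (3, 4)
  bit 1 = 1: acc = (3, 4) + (2, 2) = (6, 4)

3P = (6, 4)


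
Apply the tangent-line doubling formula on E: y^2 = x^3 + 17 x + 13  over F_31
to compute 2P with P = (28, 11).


Doubling: s = (3 x1^2 + a) / (2 y1)
s = (3*28^2 + 17) / (2*11) mod 31 = 2
x3 = s^2 - 2 x1 mod 31 = 2^2 - 2*28 = 10
y3 = s (x1 - x3) - y1 mod 31 = 2 * (28 - 10) - 11 = 25

2P = (10, 25)


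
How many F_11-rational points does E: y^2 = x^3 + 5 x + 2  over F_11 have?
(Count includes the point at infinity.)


For each x in F_11, count y with y^2 = x^3 + 5 x + 2 mod 11:
  x = 2: RHS = 9, y in [3, 8]  -> 2 point(s)
  x = 3: RHS = 0, y in [0]  -> 1 point(s)
  x = 4: RHS = 9, y in [3, 8]  -> 2 point(s)
  x = 5: RHS = 9, y in [3, 8]  -> 2 point(s)
  x = 8: RHS = 4, y in [2, 9]  -> 2 point(s)
Affine points: 9. Add the point at infinity: total = 10.

#E(F_11) = 10
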